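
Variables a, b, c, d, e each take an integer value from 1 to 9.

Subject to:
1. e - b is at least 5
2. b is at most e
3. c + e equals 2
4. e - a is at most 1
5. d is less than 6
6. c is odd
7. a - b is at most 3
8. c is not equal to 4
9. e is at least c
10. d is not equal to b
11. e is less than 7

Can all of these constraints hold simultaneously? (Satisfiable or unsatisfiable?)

Constraints 1, 4, and 7 give e − b ≥ 5, b − a ≥ -3, a − e ≥ -1.
Adding all 3 inequalities: the left sides telescope to 0, and the right sides sum to 5 + (-3) + (-1) = 1. So 0 ≥ 1, which is false.

Unsatisfiable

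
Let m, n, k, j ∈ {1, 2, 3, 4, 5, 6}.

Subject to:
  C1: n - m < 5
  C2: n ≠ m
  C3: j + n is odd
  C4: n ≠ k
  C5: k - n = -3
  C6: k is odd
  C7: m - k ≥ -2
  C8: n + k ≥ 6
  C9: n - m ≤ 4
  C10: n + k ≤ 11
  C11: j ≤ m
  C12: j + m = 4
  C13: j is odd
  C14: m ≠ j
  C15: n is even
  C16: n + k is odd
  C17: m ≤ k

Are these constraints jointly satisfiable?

Satisfiable

Try m = 3, n = 6, k = 3, j = 1.
Check constraint 1: n - m = 3; constraint 5: k - n = -3; constraint 7: m - k = 0. The remaining constraints are straightforward to verify.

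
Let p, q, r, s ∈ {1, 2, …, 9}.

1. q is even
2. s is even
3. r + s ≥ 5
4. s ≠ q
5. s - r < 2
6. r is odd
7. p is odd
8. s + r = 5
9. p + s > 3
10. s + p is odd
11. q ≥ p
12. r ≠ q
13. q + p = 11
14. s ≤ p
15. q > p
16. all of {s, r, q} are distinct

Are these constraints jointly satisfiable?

Take p = 3, q = 8, r = 3, s = 2. Then constraint 3: r + s = 5; constraint 5: s - r = -1; constraint 8: s + r = 5, and every other listed constraint is also met.

Satisfiable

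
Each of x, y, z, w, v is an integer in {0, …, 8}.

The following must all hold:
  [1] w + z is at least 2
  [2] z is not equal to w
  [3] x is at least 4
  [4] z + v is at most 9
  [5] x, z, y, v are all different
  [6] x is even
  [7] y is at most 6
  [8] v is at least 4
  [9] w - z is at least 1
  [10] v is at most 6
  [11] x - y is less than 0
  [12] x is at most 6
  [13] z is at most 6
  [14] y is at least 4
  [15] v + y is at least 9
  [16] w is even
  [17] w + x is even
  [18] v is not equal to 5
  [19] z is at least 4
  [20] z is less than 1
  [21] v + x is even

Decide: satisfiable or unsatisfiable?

Unsatisfiable

Constraints 3, 7, 8, 10, 12, 13, 14, and 19 confine each of x, z, y, v to the 3 values {4, …, 6}.
Constraint 5 requires all 4 of them to be distinct, but only 3 values are available — impossible by the pigeonhole principle.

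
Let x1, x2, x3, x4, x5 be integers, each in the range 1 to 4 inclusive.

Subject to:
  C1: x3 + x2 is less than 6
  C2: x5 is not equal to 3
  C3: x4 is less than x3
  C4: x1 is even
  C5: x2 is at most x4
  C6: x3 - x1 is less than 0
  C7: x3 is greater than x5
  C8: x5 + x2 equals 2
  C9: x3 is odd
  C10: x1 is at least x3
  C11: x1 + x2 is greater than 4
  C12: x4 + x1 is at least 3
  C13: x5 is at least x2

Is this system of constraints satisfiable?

Setting (x1, x2, x3, x4, x5) = (4, 1, 3, 1, 1) satisfies everything: constraint 1: x3 + x2 = 4; constraint 6: x3 - x1 = -1; constraint 8: x5 + x2 = 2, and the others follow.

Satisfiable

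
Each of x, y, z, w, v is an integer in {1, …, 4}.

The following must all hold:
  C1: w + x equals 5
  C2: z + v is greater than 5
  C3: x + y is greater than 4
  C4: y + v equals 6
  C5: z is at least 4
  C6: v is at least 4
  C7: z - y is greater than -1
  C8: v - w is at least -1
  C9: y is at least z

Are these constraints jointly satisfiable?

Unsatisfiable

From constraints 5 and 9: y ≥ z ≥ 4. From constraint 6: v ≥ 4. Hence y + v ≥ 8. But constraint 4 requires y + v = 6, and 6 < 8. Contradiction.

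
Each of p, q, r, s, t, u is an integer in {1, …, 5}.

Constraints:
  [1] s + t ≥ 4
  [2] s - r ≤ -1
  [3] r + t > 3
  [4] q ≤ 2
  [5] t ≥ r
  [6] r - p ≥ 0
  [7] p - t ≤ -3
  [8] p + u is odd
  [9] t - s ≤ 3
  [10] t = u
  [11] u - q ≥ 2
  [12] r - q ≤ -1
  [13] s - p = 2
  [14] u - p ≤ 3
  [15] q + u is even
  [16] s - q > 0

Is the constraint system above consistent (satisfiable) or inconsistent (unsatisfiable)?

Unsatisfiable

Constraints 2, 7, 9, 11, 12, and 14 give t − p ≥ 3, p − u ≥ -3, u − q ≥ 2, q − r ≥ 1, r − s ≥ 1, s − t ≥ -3.
Adding all 6 inequalities: the left sides telescope to 0, and the right sides sum to 3 + (-3) + 2 + 1 + 1 + (-3) = 1. So 0 ≥ 1, which is false.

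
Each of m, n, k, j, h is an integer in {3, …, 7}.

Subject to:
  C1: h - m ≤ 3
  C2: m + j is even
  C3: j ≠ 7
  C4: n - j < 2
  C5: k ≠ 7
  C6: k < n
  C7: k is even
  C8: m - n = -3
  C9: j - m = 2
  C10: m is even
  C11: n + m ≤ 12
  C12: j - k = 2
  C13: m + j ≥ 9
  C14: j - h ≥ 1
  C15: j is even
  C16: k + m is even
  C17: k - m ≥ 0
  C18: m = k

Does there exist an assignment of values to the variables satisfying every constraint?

The assignment m = 4, n = 7, k = 4, j = 6, h = 5 works:
  constraint 1 holds since h - m = 1.
  constraint 4 holds since n - j = 1.
The rest check out directly.

Satisfiable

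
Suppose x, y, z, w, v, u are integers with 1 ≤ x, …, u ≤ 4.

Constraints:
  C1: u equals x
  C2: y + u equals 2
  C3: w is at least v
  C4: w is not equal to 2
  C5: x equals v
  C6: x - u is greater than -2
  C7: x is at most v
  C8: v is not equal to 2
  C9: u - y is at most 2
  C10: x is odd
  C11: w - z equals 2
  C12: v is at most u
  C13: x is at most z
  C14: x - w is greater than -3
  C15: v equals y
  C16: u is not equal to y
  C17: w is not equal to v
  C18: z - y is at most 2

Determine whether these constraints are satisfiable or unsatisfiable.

From constraints 1, 5, and 15, u = x = v = y, so u = y. But constraint 16 says u ≠ y. Contradiction.

Unsatisfiable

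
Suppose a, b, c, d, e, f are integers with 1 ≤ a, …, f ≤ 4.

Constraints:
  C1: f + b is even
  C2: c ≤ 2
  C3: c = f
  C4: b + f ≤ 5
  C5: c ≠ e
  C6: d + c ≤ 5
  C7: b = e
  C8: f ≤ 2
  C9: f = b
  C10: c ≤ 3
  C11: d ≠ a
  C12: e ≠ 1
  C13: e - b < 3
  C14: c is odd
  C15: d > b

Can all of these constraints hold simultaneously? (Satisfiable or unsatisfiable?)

From constraints 3, 7, and 9, c = f = b = e, so c = e. But constraint 5 says c ≠ e. Contradiction.

Unsatisfiable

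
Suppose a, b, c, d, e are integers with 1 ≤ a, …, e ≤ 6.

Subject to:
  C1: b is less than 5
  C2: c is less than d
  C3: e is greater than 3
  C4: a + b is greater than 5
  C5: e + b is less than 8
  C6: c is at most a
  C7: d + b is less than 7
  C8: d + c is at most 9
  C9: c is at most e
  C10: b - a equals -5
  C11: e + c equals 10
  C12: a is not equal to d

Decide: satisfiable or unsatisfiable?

Satisfiable

Setting (a, b, c, d, e) = (6, 1, 4, 5, 6) satisfies everything: constraint 4: a + b = 7; constraint 5: e + b = 7; constraint 7: d + b = 6, and the others follow.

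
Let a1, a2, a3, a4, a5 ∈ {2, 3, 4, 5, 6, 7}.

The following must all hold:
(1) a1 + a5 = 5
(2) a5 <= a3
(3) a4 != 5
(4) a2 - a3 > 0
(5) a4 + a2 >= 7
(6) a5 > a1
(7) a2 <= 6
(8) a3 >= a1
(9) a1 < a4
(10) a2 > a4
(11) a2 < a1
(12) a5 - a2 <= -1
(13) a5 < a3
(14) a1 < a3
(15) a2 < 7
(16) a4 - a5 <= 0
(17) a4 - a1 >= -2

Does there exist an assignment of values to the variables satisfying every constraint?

Unsatisfiable

Constraints 2, 4, 9, 11, and 16 give a1 < a4, a4 ≤ a5, a5 ≤ a3, a3 < a2, a2 < a1. Chaining: a1 < a4 ≤ a5 ≤ a3 < a2 < a1, which forces a1 < a1 — impossible.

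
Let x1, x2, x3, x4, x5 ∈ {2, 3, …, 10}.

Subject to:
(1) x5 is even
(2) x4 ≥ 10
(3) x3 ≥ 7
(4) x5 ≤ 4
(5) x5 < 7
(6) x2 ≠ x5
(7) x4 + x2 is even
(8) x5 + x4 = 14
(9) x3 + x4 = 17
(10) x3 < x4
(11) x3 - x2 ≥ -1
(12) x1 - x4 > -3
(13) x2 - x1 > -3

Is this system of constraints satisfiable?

Setting (x1, x2, x3, x4, x5) = (8, 6, 7, 10, 4) satisfies everything: constraint 8: x5 + x4 = 14; constraint 9: x3 + x4 = 17; constraint 11: x3 - x2 = 1, and the others follow.

Satisfiable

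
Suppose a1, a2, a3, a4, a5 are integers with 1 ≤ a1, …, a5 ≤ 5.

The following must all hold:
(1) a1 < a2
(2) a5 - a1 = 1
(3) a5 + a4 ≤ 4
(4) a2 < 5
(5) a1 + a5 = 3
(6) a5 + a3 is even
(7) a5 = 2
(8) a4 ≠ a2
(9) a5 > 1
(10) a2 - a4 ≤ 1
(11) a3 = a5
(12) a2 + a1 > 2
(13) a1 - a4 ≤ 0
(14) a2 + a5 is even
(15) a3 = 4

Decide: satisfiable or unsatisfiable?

Constraint 15 fixes a3 = 4 and constraint 7 fixes a5 = 2, but constraint 11 requires a3 = a5. Since 4 ≠ 2, contradiction.

Unsatisfiable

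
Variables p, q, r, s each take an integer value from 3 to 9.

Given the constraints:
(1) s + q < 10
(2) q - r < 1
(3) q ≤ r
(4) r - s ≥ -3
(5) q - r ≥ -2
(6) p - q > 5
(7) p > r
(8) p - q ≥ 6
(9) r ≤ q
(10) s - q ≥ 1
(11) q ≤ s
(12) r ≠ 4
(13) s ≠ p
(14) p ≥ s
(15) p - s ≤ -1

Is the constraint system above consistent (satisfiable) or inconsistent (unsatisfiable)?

Unsatisfiable

Constraints 4, 5, 8, and 15 give q − r ≥ -2, r − s ≥ -3, s − p ≥ 1, p − q ≥ 6.
Adding all 4 inequalities: the left sides telescope to 0, and the right sides sum to (-2) + (-3) + 1 + 6 = 2. So 0 ≥ 2, which is false.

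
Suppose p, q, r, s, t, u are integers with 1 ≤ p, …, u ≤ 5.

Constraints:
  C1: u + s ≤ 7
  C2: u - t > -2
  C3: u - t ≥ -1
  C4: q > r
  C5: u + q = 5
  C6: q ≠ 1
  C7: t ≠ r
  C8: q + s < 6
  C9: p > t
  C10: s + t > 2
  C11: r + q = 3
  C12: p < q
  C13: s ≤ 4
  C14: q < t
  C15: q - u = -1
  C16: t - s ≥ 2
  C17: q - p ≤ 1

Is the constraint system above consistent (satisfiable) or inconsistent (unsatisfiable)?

Unsatisfiable

Constraints 9, 12, and 14 give t < p, p < q, q < t. Chaining: t < p < q < t, which forces t < t — impossible.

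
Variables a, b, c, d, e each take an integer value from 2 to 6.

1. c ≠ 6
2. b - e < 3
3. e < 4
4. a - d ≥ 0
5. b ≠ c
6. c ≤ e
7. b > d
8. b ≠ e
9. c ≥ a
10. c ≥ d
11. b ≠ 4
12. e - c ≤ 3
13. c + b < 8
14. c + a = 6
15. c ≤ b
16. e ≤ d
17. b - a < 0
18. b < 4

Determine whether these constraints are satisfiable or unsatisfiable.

Constraints 6, 7, 9, 16, and 17 give c ≤ e, e ≤ d, d < b, b < a, a ≤ c. Chaining: c ≤ e ≤ d < b < a ≤ c, which forces c < c — impossible.

Unsatisfiable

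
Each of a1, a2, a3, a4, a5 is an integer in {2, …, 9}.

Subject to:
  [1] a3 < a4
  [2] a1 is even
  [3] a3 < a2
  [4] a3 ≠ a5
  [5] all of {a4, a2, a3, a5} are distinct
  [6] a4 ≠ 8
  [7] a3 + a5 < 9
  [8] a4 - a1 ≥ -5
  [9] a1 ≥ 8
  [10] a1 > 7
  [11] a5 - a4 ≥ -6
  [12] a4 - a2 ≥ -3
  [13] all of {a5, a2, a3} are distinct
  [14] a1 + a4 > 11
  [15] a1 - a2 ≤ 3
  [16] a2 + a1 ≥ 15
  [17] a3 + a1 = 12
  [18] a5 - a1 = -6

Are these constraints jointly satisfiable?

One satisfying assignment is a1 = 8, a2 = 8, a3 = 4, a4 = 5, a5 = 2.
For the less obvious constraints — constraint 7: a3 + a5 = 6; constraint 8: a4 - a1 = -3; constraint 11: a5 - a4 = -3 — and the others hold by inspection.

Satisfiable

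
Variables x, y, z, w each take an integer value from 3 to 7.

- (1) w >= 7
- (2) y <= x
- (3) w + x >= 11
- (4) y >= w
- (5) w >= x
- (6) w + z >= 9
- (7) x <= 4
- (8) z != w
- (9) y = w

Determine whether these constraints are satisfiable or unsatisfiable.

From constraints 1 and 4: y ≥ w and w ≥ 7, so y ≥ 7. From constraints 2 and 7: y ≤ x and x ≤ 4, so y ≤ 4. But 4 < 7, so no value of y works.

Unsatisfiable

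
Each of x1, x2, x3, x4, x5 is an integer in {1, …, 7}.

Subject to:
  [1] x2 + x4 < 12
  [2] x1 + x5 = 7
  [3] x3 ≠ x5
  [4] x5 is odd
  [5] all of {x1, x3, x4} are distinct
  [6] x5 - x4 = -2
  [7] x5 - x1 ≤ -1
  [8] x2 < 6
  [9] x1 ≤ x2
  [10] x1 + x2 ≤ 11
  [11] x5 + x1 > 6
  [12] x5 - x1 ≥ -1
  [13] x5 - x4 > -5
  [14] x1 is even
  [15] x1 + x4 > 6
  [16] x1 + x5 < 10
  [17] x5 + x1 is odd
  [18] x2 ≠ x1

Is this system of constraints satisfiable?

Satisfiable

Setting (x1, x2, x3, x4, x5) = (4, 5, 1, 5, 3) satisfies everything: constraint 1: x2 + x4 = 10; constraint 2: x1 + x5 = 7, and the others follow.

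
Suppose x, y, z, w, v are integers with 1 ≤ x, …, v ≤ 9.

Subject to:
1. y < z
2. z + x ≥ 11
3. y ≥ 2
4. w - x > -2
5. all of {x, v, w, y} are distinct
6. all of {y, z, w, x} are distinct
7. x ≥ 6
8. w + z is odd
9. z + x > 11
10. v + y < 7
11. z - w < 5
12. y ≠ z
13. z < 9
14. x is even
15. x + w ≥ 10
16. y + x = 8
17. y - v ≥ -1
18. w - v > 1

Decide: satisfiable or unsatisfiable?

Take x = 6, y = 2, z = 8, w = 5, v = 3. Then constraint 2: z + x = 14; constraint 4: w - x = -1; constraint 9: z + x = 14, and every other listed constraint is also met.

Satisfiable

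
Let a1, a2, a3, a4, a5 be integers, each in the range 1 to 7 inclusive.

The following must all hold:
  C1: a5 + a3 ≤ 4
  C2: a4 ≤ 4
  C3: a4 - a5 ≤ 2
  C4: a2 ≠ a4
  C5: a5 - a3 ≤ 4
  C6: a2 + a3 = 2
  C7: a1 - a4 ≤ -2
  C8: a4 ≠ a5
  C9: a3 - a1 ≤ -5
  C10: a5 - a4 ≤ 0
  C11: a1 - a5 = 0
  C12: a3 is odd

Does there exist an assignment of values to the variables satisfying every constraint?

Unsatisfiable

Constraints 3, 5, 7, and 9 give a5 − a4 ≥ -2, a4 − a1 ≥ 2, a1 − a3 ≥ 5, a3 − a5 ≥ -4.
Adding all 4 inequalities: the left sides telescope to 0, and the right sides sum to (-2) + 2 + 5 + (-4) = 1. So 0 ≥ 1, which is false.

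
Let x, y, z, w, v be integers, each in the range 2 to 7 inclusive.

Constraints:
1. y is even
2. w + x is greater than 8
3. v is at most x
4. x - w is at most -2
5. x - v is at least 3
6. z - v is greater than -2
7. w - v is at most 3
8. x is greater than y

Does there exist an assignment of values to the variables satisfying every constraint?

Constraints 4, 5, and 7 give x − v ≥ 3, v − w ≥ -3, w − x ≥ 2.
Adding all 3 inequalities: the left sides telescope to 0, and the right sides sum to 3 + (-3) + 2 = 2. So 0 ≥ 2, which is false.

Unsatisfiable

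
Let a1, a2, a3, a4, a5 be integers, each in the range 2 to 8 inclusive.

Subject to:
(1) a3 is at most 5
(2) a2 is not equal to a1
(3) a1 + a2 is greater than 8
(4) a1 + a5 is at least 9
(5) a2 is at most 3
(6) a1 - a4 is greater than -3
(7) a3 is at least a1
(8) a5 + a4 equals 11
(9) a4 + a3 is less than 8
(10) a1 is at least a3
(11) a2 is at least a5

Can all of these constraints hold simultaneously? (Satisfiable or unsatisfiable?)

From constraints 1 and 7: a1 ≤ a3 ≤ 5. From constraints 5 and 11: a5 ≤ a2 ≤ 3. Hence a1 + a5 ≤ 8. But constraint 4 requires a1 + a5 ≥ 9, and 9 > 8. Contradiction.

Unsatisfiable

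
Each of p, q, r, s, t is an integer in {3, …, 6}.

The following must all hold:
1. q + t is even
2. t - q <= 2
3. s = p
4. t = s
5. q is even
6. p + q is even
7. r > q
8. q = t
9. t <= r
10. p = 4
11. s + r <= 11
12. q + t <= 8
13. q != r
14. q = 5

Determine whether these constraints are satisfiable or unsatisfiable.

Unsatisfiable

Constraint 14 fixes q = 5 and constraint 10 fixes p = 4. Constraints 3, 4, and 8 give q = t = s = p, so q = p. But 5 ≠ 4 — contradiction.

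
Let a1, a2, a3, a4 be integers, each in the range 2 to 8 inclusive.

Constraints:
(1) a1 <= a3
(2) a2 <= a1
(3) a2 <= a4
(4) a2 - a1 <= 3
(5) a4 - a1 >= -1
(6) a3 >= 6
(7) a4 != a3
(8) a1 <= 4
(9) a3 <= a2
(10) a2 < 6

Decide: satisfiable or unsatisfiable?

From constraints 6 and 9: a2 ≥ a3 and a3 ≥ 6, so a2 ≥ 6. From constraints 2 and 8: a2 ≤ a1 and a1 ≤ 4, so a2 ≤ 4. But 4 < 6, so no value of a2 works.

Unsatisfiable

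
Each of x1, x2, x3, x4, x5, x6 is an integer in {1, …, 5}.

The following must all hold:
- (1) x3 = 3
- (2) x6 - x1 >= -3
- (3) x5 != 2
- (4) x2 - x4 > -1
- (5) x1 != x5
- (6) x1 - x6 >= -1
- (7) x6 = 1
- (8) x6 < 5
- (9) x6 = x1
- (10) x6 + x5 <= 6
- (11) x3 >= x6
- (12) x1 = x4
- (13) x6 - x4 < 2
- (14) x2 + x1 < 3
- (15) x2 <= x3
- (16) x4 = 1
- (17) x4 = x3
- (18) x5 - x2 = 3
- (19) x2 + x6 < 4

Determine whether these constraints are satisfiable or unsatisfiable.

Unsatisfiable

Constraint 7 fixes x6 = 1 and constraint 1 fixes x3 = 3. Constraints 9, 12, and 17 give x6 = x1 = x4 = x3, so x6 = x3. But 1 ≠ 3 — contradiction.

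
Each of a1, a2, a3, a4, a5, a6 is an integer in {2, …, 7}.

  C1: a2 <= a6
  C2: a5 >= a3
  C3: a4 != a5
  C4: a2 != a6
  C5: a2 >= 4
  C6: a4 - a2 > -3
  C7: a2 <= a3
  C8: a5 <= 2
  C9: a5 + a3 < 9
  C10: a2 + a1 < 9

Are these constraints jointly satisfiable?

From constraints 5 and 7: a3 ≥ a2 and a2 ≥ 4, so a3 ≥ 4. From constraints 2 and 8: a3 ≤ a5 and a5 ≤ 2, so a3 ≤ 2. But 2 < 4, so no value of a3 works.

Unsatisfiable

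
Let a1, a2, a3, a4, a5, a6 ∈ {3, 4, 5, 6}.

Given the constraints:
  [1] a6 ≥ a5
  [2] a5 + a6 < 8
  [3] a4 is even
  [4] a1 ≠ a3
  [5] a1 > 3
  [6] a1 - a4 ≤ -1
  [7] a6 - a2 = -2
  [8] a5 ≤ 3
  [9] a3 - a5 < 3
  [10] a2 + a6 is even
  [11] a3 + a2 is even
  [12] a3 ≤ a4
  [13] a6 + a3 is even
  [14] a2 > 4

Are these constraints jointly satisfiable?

The assignment a1 = 4, a2 = 5, a3 = 5, a4 = 6, a5 = 3, a6 = 3 works:
  constraint 2 holds since a5 + a6 = 6.
  constraint 6 holds since a1 - a4 = -2.
The rest check out directly.

Satisfiable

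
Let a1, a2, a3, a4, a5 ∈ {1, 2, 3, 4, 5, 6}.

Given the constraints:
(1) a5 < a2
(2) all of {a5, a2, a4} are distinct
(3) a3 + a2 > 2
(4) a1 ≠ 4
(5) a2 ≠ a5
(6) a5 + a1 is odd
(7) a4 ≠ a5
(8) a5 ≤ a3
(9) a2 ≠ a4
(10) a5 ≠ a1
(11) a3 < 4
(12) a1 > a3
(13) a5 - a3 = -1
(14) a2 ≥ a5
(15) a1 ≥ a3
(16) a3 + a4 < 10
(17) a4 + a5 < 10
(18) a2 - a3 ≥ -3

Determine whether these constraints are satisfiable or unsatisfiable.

Satisfiable

One satisfying assignment is a1 = 6, a2 = 2, a3 = 2, a4 = 6, a5 = 1.
For the less obvious constraints — constraint 3: a3 + a2 = 4; constraint 13: a5 - a3 = -1; constraint 16: a3 + a4 = 8 — and the others hold by inspection.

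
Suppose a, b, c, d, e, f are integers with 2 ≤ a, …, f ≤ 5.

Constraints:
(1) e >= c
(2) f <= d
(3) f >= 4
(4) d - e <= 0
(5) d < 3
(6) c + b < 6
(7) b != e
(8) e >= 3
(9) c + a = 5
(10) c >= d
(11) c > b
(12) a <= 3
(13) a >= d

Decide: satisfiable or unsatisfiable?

Unsatisfiable

From constraints 2 and 3: d ≥ f and f ≥ 4, so d ≥ 4. From constraints 12 and 13: d ≤ a and a ≤ 3, so d ≤ 3. But 3 < 4, so no value of d works.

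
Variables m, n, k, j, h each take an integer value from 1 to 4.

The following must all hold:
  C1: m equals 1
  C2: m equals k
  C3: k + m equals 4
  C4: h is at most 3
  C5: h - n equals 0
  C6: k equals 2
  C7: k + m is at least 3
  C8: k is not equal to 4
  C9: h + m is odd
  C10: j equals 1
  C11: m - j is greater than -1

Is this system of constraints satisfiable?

Unsatisfiable

Constraint 1 fixes m = 1 and constraint 6 fixes k = 2, but constraint 2 requires m = k. Since 1 ≠ 2, contradiction.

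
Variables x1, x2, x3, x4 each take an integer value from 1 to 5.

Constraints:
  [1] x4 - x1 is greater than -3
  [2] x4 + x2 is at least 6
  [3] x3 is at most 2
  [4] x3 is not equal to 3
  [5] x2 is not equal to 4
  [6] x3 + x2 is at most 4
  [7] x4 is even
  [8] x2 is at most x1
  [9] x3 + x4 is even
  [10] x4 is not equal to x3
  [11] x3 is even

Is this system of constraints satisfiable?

Satisfiable

Setting (x1, x2, x3, x4) = (5, 2, 2, 4) satisfies everything: constraint 1: x4 - x1 = -1; constraint 2: x4 + x2 = 6; constraint 6: x3 + x2 = 4, and the others follow.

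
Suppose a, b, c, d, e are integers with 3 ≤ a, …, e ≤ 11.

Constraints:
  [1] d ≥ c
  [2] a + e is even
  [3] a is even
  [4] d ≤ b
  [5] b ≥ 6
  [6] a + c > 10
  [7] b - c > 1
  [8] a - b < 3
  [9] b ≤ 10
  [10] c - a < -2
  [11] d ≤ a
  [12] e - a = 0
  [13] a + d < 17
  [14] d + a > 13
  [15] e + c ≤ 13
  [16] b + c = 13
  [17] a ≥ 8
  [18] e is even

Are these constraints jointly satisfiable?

Satisfiable

One satisfying assignment is a = 8, b = 8, c = 5, d = 6, e = 8.
For the less obvious constraints — constraint 6: a + c = 13; constraint 7: b - c = 3 — and the others hold by inspection.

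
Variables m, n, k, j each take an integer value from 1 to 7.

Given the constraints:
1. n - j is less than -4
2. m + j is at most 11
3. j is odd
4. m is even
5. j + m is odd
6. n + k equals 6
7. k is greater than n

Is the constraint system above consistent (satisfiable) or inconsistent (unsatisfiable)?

Setting (m, n, k, j) = (2, 2, 4, 7) satisfies everything: constraint 1: n - j = -5; constraint 2: m + j = 9; constraint 6: n + k = 6, and the others follow.

Satisfiable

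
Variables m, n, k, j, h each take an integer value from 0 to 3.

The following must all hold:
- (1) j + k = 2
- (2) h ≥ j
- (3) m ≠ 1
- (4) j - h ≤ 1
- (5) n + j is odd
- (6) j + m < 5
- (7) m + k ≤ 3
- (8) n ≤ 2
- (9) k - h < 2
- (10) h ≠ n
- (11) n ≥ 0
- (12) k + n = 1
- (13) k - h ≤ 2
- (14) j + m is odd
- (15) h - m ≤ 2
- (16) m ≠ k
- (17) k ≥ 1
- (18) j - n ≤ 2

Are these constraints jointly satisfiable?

The assignment m = 2, n = 0, k = 1, j = 1, h = 2 works:
  constraint 1 holds since j + k = 2.
  constraint 4 holds since j - h = -1.
The rest check out directly.

Satisfiable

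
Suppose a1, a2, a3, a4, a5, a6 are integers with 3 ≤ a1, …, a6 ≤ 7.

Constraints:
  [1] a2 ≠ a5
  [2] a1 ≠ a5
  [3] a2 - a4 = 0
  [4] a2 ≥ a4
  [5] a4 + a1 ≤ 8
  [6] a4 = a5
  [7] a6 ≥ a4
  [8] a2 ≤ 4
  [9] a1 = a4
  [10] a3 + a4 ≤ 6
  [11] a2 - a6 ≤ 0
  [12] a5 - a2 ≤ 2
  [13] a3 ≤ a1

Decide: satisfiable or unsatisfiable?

Unsatisfiable

From constraints 6 and 9, a1 = a4 = a5, so a1 = a5. But constraint 2 says a1 ≠ a5. Contradiction.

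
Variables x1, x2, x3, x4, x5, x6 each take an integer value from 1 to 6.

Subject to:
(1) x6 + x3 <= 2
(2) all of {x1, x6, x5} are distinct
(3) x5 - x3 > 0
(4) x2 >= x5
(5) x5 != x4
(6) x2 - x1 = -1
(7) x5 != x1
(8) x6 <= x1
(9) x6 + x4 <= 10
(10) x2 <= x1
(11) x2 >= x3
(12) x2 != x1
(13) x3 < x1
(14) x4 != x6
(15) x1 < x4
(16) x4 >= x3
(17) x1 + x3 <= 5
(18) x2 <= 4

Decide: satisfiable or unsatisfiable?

Satisfiable

One satisfying assignment is x1 = 3, x2 = 2, x3 = 1, x4 = 6, x5 = 2, x6 = 1.
For the less obvious constraints — constraint 1: x6 + x3 = 2; constraint 3: x5 - x3 = 1; constraint 6: x2 - x1 = -1 — and the others hold by inspection.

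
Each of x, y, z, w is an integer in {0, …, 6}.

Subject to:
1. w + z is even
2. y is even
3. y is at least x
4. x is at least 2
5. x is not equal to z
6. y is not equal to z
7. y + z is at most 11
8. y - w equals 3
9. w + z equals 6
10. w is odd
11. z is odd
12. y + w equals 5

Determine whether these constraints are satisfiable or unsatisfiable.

Satisfiable

The assignment x = 4, y = 4, z = 5, w = 1 works:
  constraint 7 holds since y + z = 9.
  constraint 8 holds since y - w = 3.
  constraint 9 holds since w + z = 6.
The rest check out directly.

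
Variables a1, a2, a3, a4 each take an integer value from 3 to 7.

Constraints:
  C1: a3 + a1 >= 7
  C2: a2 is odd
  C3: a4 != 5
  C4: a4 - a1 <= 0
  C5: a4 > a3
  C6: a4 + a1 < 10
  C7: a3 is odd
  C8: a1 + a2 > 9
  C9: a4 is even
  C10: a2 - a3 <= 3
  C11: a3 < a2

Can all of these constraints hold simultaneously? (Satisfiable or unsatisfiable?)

Satisfiable

Take a1 = 5, a2 = 5, a3 = 3, a4 = 4. Then constraint 1: a3 + a1 = 8; constraint 4: a4 - a1 = -1, and every other listed constraint is also met.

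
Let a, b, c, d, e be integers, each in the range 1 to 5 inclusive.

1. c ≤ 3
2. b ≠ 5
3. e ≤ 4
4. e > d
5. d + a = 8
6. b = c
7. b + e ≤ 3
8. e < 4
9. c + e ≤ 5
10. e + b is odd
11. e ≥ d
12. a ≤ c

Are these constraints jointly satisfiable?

From constraints 3 and 11: d ≤ e ≤ 4. From constraints 1 and 12: a ≤ c ≤ 3. Hence d + a ≤ 7. But constraint 5 requires d + a = 8, and 8 > 7. Contradiction.

Unsatisfiable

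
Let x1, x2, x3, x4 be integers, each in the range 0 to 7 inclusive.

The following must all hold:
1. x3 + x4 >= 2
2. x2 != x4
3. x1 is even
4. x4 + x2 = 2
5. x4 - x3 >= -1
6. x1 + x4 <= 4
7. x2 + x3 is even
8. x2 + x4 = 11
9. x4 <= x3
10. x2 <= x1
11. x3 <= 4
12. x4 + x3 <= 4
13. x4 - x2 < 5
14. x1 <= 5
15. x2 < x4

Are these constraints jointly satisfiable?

Unsatisfiable

From constraints 10 and 14: x2 ≤ x1 ≤ 5. From constraints 9 and 11: x4 ≤ x3 ≤ 4. Hence x2 + x4 ≤ 9. But constraint 8 requires x2 + x4 = 11, and 11 > 9. Contradiction.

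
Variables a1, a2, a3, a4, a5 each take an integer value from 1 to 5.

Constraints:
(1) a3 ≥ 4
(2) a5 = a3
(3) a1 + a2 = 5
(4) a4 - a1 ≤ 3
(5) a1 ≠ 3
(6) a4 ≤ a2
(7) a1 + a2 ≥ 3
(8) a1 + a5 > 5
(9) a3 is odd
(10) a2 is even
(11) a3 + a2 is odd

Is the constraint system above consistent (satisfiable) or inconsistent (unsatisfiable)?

Satisfiable

Setting (a1, a2, a3, a4, a5) = (1, 4, 5, 2, 5) satisfies everything: constraint 3: a1 + a2 = 5; constraint 4: a4 - a1 = 1; constraint 7: a1 + a2 = 5, and the others follow.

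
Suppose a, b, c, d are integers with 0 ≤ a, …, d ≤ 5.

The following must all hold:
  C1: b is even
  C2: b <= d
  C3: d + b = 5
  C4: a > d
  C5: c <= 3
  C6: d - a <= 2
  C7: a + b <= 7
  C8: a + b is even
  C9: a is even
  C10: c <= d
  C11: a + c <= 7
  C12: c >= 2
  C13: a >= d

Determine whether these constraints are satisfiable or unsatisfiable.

One satisfying assignment is a = 4, b = 2, c = 3, d = 3.
For the less obvious constraints — constraint 3: d + b = 5; constraint 6: d - a = -1 — and the others hold by inspection.

Satisfiable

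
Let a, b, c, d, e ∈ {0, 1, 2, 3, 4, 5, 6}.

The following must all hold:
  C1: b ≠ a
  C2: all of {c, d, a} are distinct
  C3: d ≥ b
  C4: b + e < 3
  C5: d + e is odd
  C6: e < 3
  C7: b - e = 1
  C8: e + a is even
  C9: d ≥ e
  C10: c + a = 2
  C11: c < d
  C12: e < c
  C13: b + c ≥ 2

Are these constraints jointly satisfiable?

The assignment a = 0, b = 1, c = 2, d = 3, e = 0 works:
  constraint 4 holds since b + e = 1.
  constraint 7 holds since b - e = 1.
  constraint 10 holds since c + a = 2.
The rest check out directly.

Satisfiable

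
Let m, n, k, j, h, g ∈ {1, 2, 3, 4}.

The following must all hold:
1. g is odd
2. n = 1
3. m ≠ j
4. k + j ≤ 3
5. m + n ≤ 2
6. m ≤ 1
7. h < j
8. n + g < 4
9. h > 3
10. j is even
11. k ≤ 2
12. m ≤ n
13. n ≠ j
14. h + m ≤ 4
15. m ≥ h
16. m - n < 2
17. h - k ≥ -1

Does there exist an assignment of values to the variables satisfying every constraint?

Unsatisfiable

From constraint 9: h ≥ 4. From constraints 6 and 15: h ≤ m and m ≤ 1, so h ≤ 1. But 1 < 4, so no value of h works.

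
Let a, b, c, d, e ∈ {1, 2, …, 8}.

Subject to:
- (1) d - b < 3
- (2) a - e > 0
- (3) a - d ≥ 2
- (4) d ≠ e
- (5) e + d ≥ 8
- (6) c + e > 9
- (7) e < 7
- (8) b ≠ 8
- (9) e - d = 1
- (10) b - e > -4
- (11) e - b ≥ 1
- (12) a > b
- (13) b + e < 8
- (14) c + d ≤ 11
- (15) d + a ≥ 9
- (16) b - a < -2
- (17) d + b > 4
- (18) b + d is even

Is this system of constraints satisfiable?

Satisfiable

One satisfying assignment is a = 7, b = 2, c = 7, d = 4, e = 5.
For the less obvious constraints — constraint 1: d - b = 2; constraint 2: a - e = 2 — and the others hold by inspection.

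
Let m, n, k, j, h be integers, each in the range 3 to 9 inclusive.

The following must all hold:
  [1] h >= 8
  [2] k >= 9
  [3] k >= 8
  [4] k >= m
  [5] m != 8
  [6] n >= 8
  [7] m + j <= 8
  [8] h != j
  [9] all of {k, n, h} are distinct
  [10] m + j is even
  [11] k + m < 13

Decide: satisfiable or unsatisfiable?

Unsatisfiable

Constraints 1, 3, and 6 confine each of k, n, h to the 2 values {8, 9} (the domain already gives each ≤ 9).
Constraint 9 requires all 3 of them to be distinct, but only 2 values are available — impossible by the pigeonhole principle.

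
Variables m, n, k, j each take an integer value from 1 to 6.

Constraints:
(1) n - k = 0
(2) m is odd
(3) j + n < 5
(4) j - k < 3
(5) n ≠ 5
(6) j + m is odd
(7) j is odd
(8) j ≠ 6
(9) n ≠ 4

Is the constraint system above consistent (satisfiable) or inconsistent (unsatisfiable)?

Constraint 7 makes j odd and constraint 2 makes m odd, so j + m must be even. Constraint 6 says j + m is odd — contradiction.

Unsatisfiable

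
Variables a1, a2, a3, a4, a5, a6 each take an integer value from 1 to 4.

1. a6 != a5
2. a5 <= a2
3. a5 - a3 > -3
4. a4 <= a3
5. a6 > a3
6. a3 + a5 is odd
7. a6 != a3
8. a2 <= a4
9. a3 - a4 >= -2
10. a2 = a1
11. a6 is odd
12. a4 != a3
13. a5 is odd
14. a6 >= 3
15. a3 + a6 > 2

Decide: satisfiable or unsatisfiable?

Satisfiable

Setting (a1, a2, a3, a4, a5, a6) = (1, 1, 2, 1, 1, 3) satisfies everything: constraint 3: a5 - a3 = -1; constraint 9: a3 - a4 = 1, and the others follow.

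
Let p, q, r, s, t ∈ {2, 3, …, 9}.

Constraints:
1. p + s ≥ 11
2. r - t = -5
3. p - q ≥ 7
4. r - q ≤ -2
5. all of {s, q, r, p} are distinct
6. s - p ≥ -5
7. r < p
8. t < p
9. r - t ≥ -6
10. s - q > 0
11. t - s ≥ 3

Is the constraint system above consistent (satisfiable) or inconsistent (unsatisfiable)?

Constraints 3, 4, 6, 9, and 11 give q − r ≥ 2, r − t ≥ -6, t − s ≥ 3, s − p ≥ -5, p − q ≥ 7.
Adding all 5 inequalities: the left sides telescope to 0, and the right sides sum to 2 + (-6) + 3 + (-5) + 7 = 1. So 0 ≥ 1, which is false.

Unsatisfiable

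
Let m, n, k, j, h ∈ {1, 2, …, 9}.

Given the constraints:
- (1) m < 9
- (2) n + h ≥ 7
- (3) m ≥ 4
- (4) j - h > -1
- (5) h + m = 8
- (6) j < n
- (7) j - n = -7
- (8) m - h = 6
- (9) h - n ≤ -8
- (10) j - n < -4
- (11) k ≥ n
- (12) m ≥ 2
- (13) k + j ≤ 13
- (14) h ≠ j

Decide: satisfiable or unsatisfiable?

The assignment m = 7, n = 9, k = 9, j = 2, h = 1 works:
  constraint 2 holds since n + h = 10.
  constraint 4 holds since j - h = 1.
  constraint 5 holds since h + m = 8.
The rest check out directly.

Satisfiable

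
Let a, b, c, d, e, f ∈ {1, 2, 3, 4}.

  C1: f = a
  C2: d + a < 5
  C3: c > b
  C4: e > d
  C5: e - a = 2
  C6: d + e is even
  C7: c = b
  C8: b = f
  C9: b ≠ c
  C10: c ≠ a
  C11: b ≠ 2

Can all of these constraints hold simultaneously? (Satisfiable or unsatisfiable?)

From constraints 1, 7, and 8, c = b = f = a, so c = a. But constraint 10 says c ≠ a. Contradiction.

Unsatisfiable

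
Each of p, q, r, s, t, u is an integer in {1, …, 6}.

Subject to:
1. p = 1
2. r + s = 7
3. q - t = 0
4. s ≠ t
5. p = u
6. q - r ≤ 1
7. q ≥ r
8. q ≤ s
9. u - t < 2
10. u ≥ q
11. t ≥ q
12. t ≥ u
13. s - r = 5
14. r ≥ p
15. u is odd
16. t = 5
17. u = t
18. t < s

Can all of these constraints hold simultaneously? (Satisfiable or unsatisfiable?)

Constraint 1 fixes p = 1 and constraint 16 fixes t = 5. Constraints 5 and 17 give p = u = t, so p = t. But 1 ≠ 5 — contradiction.

Unsatisfiable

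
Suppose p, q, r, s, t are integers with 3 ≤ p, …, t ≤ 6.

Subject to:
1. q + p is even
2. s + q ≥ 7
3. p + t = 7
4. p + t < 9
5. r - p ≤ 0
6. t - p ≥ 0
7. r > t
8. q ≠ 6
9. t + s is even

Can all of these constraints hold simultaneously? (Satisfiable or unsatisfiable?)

Constraints 5, 6, and 7 give r ≤ p, p ≤ t, t < r. Chaining: r ≤ p ≤ t < r, which forces r < r — impossible.

Unsatisfiable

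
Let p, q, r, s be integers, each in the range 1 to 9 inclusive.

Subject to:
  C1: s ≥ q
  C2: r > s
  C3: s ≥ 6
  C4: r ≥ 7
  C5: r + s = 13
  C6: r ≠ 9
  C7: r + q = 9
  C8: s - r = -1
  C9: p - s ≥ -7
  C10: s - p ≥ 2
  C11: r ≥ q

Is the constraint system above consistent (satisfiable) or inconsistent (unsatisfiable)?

Satisfiable

The assignment p = 1, q = 2, r = 7, s = 6 works:
  constraint 5 holds since r + s = 13.
  constraint 7 holds since r + q = 9.
  constraint 8 holds since s - r = -1.
The rest check out directly.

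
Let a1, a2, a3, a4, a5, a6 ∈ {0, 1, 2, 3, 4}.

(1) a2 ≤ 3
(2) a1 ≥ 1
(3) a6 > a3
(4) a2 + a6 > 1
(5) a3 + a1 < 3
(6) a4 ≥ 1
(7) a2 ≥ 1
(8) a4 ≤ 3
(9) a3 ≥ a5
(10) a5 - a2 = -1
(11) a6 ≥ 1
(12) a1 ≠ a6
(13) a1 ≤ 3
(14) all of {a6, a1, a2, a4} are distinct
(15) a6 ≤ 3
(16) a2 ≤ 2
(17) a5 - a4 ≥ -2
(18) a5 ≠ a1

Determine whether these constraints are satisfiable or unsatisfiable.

Unsatisfiable

Constraints 1, 2, 6, 7, 8, 11, 13, and 15 confine each of a6, a1, a2, a4 to the 3 values {1, …, 3}.
Constraint 14 requires all 4 of them to be distinct, but only 3 values are available — impossible by the pigeonhole principle.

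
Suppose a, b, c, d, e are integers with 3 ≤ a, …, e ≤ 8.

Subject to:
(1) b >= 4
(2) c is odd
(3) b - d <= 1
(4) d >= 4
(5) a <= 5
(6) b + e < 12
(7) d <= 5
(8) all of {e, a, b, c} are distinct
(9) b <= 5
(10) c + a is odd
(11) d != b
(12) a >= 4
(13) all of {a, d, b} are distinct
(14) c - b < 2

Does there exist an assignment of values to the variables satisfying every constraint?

Unsatisfiable

Constraints 1, 4, 5, 7, 9, and 12 confine each of a, d, b to the 2 values {4, 5}.
Constraint 13 requires all 3 of them to be distinct, but only 2 values are available — impossible by the pigeonhole principle.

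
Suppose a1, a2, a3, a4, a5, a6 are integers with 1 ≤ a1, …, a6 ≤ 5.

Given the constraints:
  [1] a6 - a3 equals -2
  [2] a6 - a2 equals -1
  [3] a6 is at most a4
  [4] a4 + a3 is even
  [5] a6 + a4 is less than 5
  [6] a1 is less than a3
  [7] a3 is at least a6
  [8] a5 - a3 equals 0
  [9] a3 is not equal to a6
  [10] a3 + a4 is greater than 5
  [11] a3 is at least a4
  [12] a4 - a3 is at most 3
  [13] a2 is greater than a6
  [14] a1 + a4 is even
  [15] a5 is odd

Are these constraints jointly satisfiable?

Setting (a1, a2, a3, a4, a5, a6) = (1, 2, 3, 3, 3, 1) satisfies everything: constraint 1: a6 - a3 = -2; constraint 2: a6 - a2 = -1, and the others follow.

Satisfiable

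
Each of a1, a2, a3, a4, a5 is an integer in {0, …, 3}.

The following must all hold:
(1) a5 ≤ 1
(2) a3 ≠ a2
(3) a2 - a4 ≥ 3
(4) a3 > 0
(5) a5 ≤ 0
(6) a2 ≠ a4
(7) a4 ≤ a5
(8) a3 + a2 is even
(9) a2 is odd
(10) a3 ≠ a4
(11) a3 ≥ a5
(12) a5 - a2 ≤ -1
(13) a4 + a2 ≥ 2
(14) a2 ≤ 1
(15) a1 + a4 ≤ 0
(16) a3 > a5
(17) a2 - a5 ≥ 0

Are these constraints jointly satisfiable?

From constraints 5 and 7: a4 ≤ a5 ≤ 0. From constraint 14: a2 ≤ 1. Hence a4 + a2 ≤ 1. But constraint 13 requires a4 + a2 ≥ 2, and 2 > 1. Contradiction.

Unsatisfiable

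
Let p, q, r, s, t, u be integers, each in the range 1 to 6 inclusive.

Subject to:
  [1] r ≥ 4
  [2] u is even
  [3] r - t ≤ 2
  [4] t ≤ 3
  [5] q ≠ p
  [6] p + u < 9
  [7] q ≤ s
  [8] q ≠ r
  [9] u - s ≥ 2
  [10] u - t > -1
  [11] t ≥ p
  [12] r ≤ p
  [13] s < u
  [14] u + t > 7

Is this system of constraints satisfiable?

Unsatisfiable

From constraints 1 and 12: p ≥ r and r ≥ 4, so p ≥ 4. From constraints 4 and 11: p ≤ t and t ≤ 3, so p ≤ 3. But 3 < 4, so no value of p works.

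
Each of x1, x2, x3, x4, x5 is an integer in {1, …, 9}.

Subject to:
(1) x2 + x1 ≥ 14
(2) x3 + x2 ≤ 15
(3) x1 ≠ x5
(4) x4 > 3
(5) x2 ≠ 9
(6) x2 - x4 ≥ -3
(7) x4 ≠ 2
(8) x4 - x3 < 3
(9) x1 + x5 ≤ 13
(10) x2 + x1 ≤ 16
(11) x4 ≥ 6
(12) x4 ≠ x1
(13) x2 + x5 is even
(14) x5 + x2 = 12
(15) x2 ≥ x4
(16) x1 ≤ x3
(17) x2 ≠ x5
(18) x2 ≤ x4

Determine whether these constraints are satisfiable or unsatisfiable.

Satisfiable

One satisfying assignment is x1 = 6, x2 = 8, x3 = 6, x4 = 8, x5 = 4.
For the less obvious constraints — constraint 1: x2 + x1 = 14; constraint 2: x3 + x2 = 14; constraint 6: x2 - x4 = 0 — and the others hold by inspection.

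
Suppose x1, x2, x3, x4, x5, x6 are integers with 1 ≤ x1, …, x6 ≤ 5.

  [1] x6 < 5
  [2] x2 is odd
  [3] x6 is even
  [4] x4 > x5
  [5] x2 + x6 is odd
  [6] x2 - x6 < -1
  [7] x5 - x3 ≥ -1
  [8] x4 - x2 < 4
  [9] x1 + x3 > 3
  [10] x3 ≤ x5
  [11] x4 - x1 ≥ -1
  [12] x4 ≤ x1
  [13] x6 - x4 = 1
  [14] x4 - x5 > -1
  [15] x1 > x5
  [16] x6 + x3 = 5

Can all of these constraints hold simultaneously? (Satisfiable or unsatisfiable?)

Satisfiable

One satisfying assignment is x1 = 3, x2 = 1, x3 = 1, x4 = 3, x5 = 2, x6 = 4.
For the less obvious constraints — constraint 6: x2 - x6 = -3; constraint 7: x5 - x3 = 1; constraint 8: x4 - x2 = 2 — and the others hold by inspection.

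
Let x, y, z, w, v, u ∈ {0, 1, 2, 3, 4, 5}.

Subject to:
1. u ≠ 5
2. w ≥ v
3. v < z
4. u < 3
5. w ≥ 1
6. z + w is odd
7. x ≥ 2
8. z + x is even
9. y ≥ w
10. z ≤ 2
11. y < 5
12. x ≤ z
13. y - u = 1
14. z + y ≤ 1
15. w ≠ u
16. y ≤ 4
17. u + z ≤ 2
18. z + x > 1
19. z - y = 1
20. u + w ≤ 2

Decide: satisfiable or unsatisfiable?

Unsatisfiable

From constraints 7 and 12: z ≥ x ≥ 2. From constraints 5 and 9: y ≥ w ≥ 1. Hence z + y ≥ 3. But constraint 14 requires z + y ≤ 1, and 1 < 3. Contradiction.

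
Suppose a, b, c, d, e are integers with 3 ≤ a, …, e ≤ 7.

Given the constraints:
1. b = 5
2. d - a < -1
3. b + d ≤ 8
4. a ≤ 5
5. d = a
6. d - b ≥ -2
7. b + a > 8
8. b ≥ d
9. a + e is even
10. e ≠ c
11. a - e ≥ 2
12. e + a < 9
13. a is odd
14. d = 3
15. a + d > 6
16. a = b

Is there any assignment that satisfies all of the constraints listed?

Constraint 14 fixes d = 3 and constraint 1 fixes b = 5. Constraints 5 and 16 give d = a = b, so d = b. But 3 ≠ 5 — contradiction.

Unsatisfiable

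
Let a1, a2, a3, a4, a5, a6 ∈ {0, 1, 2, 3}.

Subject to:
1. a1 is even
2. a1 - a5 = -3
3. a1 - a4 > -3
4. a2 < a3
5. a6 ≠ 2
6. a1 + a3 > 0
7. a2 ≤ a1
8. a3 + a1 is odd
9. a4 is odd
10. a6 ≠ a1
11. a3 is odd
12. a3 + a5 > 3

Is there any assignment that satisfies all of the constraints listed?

Satisfiable

Setting (a1, a2, a3, a4, a5, a6) = (0, 0, 1, 1, 3, 1) satisfies everything: constraint 2: a1 - a5 = -3; constraint 3: a1 - a4 = -1, and the others follow.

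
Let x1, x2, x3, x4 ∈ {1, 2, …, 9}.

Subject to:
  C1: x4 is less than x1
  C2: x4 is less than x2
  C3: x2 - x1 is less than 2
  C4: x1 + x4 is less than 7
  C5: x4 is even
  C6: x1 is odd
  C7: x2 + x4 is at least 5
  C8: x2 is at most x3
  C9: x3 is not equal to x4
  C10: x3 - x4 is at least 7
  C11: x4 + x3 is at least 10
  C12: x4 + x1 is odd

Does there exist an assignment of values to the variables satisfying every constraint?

Setting (x1, x2, x3, x4) = (3, 4, 9, 2) satisfies everything: constraint 3: x2 - x1 = 1; constraint 4: x1 + x4 = 5; constraint 7: x2 + x4 = 6, and the others follow.

Satisfiable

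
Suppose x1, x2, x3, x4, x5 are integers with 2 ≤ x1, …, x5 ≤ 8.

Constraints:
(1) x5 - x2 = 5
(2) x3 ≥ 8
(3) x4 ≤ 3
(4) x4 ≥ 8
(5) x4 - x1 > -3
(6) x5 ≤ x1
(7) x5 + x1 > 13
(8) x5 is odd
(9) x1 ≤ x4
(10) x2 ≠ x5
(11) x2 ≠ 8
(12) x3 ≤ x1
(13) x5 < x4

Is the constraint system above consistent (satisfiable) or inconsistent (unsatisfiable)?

From constraints 2 and 12: x1 ≥ x3 and x3 ≥ 8, so x1 ≥ 8. From constraints 3 and 9: x1 ≤ x4 and x4 ≤ 3, so x1 ≤ 3. But 3 < 8, so no value of x1 works.

Unsatisfiable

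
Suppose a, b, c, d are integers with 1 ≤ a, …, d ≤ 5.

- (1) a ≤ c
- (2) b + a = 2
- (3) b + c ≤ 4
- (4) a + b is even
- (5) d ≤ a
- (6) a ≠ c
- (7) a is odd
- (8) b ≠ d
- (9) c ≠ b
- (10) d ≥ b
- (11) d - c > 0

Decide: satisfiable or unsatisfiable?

Constraints 1, 5, and 11 give d ≤ a, a ≤ c, c < d. Chaining: d ≤ a ≤ c < d, which forces d < d — impossible.

Unsatisfiable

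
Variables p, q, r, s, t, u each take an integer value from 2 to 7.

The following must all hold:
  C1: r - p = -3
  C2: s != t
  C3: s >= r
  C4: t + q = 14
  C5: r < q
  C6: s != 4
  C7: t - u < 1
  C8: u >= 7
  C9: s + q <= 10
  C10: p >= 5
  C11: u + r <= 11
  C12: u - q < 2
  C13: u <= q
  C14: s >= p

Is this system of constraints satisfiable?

Unsatisfiable

From constraints 10 and 14: s ≥ p ≥ 5. From constraints 8 and 13: q ≥ u ≥ 7. Hence s + q ≥ 12. But constraint 9 requires s + q ≤ 10, and 10 < 12. Contradiction.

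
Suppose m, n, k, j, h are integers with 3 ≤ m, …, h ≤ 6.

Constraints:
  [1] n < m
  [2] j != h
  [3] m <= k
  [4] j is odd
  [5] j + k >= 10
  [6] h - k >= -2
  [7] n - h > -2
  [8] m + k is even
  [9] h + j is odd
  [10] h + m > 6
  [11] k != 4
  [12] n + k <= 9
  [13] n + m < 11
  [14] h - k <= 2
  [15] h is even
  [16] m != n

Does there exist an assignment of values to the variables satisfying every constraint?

Setting (m, n, k, j, h) = (5, 4, 5, 5, 4) satisfies everything: constraint 5: j + k = 10; constraint 6: h - k = -1, and the others follow.

Satisfiable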